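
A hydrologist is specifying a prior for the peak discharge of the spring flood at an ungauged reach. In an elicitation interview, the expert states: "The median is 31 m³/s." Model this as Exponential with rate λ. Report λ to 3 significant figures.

Exponential median = ln 2 / λ, so λ = ln 2 / 31.0 = 0.0224.

λ ≈ 0.0224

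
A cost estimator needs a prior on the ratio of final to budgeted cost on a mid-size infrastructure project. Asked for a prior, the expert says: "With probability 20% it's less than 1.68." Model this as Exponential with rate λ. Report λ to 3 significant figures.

λ ≈ 0.133

P(T < 1.68) = 1 − e^(−λ·1.68) = 0.2, so λ = −ln(1−0.2)/1.68 = −ln(0.8)/1.68 = 0.133.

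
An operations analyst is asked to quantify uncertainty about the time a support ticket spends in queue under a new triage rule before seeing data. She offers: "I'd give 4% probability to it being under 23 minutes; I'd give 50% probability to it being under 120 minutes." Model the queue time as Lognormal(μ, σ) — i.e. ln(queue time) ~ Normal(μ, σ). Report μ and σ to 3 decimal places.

If T ~ Lognormal(μ,σ) then ln T ~ Normal(μ,σ), so the p-quantile of ln T is μ + z_p·σ.
ln(23) = 3.135 and ln(120) = 4.787; z_{0.04} = -1.751, z_{0.5} = 0.
σ = (4.787 − 3.135)/(0 − (-1.751)) = 0.944.
μ = 3.135 − (-1.751)·0.944 = 4.787.

μ ≈ 4.787, σ ≈ 0.944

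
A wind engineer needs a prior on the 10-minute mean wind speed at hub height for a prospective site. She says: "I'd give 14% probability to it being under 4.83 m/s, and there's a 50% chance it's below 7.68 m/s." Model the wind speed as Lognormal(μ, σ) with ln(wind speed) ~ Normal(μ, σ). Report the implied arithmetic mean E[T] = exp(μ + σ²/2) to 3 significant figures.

If T ~ Lognormal(μ,σ) then ln T ~ Normal(μ,σ), so the p-quantile of ln T is μ + z_p·σ.
ln(4.83) = 1.575 and ln(7.68) = 2.039; z_{0.14} = -1.08, z_{0.5} = 0.
σ = (2.039 − 1.575)/(0 − (-1.08)) = 0.429.
μ = 1.575 − (-1.08)·0.429 = 2.039.
E[T] = exp(μ + σ²/2) = exp(2.039 + 0.0921) = 8.42 m/s.

E[T] ≈ 8.42 m/s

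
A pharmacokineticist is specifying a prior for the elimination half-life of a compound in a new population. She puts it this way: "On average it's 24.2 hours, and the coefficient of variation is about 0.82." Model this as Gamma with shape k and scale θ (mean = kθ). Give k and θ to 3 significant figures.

For Gamma(k, scale θ): mean = kθ, variance = kθ², so CV = 1/√k.
CV = 0.82, hence k = 1/CV² = 1.49.
Then θ = mean/k = 24.2/1.49 = 16.3.

k ≈ 1.49, θ ≈ 16.3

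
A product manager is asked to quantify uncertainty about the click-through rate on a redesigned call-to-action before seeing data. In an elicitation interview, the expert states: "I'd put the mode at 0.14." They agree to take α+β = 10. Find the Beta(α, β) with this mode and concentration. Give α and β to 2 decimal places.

For α,β > 1 the Beta mode is (α−1)/(α+β−2). With α+β = 10, the mode is (α−1)/8.
Set (α−1)/8 = 0.14 → α = 1 + 0.14·8 = 2.12.
β = 10 − α = 7.88.

α = 2.12, β = 7.88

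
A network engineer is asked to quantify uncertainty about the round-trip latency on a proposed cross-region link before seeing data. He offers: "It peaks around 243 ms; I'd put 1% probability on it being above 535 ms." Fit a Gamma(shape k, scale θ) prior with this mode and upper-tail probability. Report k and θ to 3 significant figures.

Gamma(k,θ) with k>1 has mode (k−1)θ, so θ = 243/(k−1).
Need P(X < 535) = 0.99 with θ tied to k this way. Start at k = 2, θ = 243: P(X<535) ≈ 0.646.
Too low — raise k to concentrate. Iterating converges to k ≈ 8.74.
Then θ = 243/(8.74−1) ≈ 31.4.

k ≈ 8.74, θ ≈ 31.4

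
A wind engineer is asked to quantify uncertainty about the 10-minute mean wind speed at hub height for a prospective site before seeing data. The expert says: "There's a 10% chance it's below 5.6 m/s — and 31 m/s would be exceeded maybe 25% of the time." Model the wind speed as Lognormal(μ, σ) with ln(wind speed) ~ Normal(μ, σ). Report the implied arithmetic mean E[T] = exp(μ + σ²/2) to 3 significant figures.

E[T] ≈ 25.2 m/s

If T ~ Lognormal(μ,σ) then ln T ~ Normal(μ,σ), so the p-quantile of ln T is μ + z_p·σ.
ln(5.6) = 1.723 and ln(31) = 3.434; z_{0.1} = -1.282, z_{0.75} = 0.6745.
σ = (3.434 − 1.723)/(0.6745 − (-1.282)) = 0.875.
μ = 1.723 − (-1.282)·0.875 = 2.844.
E[T] = exp(μ + σ²/2) = exp(2.844 + 0.3827) = 25.2 m/s.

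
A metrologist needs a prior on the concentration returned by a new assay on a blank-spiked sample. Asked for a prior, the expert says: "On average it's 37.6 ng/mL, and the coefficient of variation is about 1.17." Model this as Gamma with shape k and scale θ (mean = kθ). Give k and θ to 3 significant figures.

k ≈ 0.731, θ ≈ 51.5

For Gamma(k, scale θ): mean = kθ, variance = kθ², so CV = 1/√k.
CV = 1.17, hence k = 1/CV² = 0.731.
Then θ = mean/k = 37.6/0.731 = 51.5.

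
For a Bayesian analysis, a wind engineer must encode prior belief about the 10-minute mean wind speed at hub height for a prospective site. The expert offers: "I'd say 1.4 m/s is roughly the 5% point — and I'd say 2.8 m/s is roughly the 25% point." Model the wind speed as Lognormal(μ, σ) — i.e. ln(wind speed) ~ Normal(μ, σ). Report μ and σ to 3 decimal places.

μ ≈ 1.511, σ ≈ 0.714

If T ~ Lognormal(μ,σ) then ln T ~ Normal(μ,σ), so the p-quantile of ln T is μ + z_p·σ.
ln(1.4) = 0.3365 and ln(2.8) = 1.03; z_{0.05} = -1.645, z_{0.25} = -0.6745.
σ = (1.03 − 0.3365)/(-0.6745 − (-1.645)) = 0.714.
μ = 0.3365 − (-1.645)·0.714 = 1.511.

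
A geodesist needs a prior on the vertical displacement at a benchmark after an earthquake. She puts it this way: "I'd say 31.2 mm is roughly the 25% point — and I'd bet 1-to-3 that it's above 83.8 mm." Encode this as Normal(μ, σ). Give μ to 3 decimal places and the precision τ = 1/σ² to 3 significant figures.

The p-quantile of Normal(μ,σ) is μ + z_p·σ, with z_{0.25} = -0.6745 and z_{0.75} = 0.6745.
Eliminate σ: μ = (z₂·x₁ − z₁·x₂)/(z₂ − z₁) = (0.6745·31.2 − (-0.6745)·83.8)/1.349 = 57.500.
Then σ = (x₂ − x₁)/(z₂ − z₁) = (83.8 − 31.2)/1.349 = 38.992.
Precision τ = 1/σ² = 1/38.99² = 0.000658.

μ = 57.500, τ = 0.000658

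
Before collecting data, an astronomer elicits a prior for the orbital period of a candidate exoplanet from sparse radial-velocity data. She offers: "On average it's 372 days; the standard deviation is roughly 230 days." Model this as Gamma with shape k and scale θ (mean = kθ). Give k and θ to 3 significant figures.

For Gamma(k, scale θ): mean = kθ, variance = kθ², so CV = 1/√k.
CV = SD/mean = 230/372 = 0.6183, hence k = 1/CV² = 2.62.
Then θ = mean/k = 372/2.62 = 142.

k ≈ 2.62, θ ≈ 142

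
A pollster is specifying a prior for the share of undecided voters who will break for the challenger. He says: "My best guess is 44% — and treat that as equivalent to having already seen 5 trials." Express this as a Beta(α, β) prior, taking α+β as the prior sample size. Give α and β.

α = 2.2, β = 2.8

Under the effective-sample-size interpretation, Beta(α, β) has prior mean α/(α+β) and prior sample size α+β.
So α+β = 5 and α/(α+β) = 0.44, giving α = 0.44·5 = 2.2 and β = 5 − 2.2 = 2.8.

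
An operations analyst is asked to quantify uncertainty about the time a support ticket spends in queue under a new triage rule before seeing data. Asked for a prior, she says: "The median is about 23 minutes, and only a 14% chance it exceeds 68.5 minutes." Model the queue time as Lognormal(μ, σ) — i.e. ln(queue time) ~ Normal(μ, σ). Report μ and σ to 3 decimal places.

μ ≈ 3.135, σ ≈ 1.010

If T ~ Lognormal(μ,σ) then ln T ~ Normal(μ,σ), so the p-quantile of ln T is μ + z_p·σ.
ln(23) = 3.135 and ln(68.5) = 4.227; z_{0.5} = 0, z_{0.86} = 1.08.
σ = (4.227 − 3.135)/(1.08 − (0)) = 1.010.
μ = 3.135 − (0)·1.010 = 3.135.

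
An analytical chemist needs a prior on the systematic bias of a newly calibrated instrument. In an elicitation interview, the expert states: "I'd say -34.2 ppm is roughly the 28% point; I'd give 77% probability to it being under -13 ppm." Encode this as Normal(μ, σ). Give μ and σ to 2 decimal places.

For Normal(μ,σ), the p-quantile is μ + z_p·σ. Here z_{0.28} = -0.5828, z_{0.77} = 0.7388.
So -34.2 = μ − 0.5828σ and -13 = μ + 0.7388σ.
Subtracting: σ = (-13 − -34.2)/(0.7388 − (-0.5828)) = 16.04.
Then μ = -34.2 − (-0.5828)·16.04 = -24.85.

μ = -24.85, σ = 16.04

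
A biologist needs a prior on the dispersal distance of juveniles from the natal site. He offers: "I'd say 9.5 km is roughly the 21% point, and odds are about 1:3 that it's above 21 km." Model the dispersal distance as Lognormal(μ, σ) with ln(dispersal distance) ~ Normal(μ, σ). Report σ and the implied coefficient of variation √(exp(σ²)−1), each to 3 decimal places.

σ ≈ 0.536, CV ≈ 0.576

If T ~ Lognormal(μ,σ) then ln T ~ Normal(μ,σ), so the p-quantile of ln T is μ + z_p·σ.
ln(9.5) = 2.251 and ln(21) = 3.045; z_{0.21} = -0.8064, z_{0.75} = 0.6745.
σ = (3.045 − 2.251)/(0.6745 − (-0.8064)) = 0.536.
μ = 2.251 − (-0.8064)·0.536 = 2.683.
CV = √(exp(σ²)−1) = √(exp(0.2869)−1) = 0.576.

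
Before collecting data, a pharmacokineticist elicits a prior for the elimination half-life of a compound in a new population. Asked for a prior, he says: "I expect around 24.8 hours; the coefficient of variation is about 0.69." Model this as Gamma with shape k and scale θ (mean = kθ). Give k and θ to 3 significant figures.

k ≈ 2.1, θ ≈ 11.8

For Gamma(k, scale θ): mean = kθ, variance = kθ², so CV = 1/√k.
CV = 0.69, hence k = 1/CV² = 2.1.
Then θ = mean/k = 24.8/2.1 = 11.8.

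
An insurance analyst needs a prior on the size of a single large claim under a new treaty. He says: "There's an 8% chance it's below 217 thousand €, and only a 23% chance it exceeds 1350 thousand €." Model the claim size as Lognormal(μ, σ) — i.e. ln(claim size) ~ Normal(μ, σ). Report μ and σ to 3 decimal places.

If T ~ Lognormal(μ,σ) then ln T ~ Normal(μ,σ), so the p-quantile of ln T is μ + z_p·σ.
ln(217) = 5.38 and ln(1350) = 7.208; z_{0.08} = -1.405, z_{0.77} = 0.7388.
σ = (7.208 − 5.38)/(0.7388 − (-1.405)) = 0.853.
μ = 5.38 − (-1.405)·0.853 = 6.578.

μ ≈ 6.578, σ ≈ 0.853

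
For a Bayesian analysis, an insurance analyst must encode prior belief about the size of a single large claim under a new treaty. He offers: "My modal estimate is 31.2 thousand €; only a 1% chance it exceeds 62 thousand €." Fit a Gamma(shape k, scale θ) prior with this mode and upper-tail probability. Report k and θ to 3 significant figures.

k ≈ 11.4, θ ≈ 2.99

Gamma(k,θ) with k>1 has mode (k−1)θ, so θ = 31.2/(k−1).
Need P(X < 62) = 0.99 with θ tied to k this way. Start at k = 2, θ = 31.2: P(X<62) ≈ 0.591.
Too low — raise k to concentrate. Iterating converges to k ≈ 11.4.
Then θ = 31.2/(11.4−1) ≈ 2.99.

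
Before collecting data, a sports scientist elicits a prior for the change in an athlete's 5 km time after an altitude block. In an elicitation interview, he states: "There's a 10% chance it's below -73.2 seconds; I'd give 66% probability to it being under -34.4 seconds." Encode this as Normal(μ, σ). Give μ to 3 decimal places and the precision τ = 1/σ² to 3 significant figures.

The p-quantile of Normal(μ,σ) is μ + z_p·σ, with z_{0.1} = -1.282 and z_{0.66} = 0.4125.
Eliminate σ: μ = (z₂·x₁ − z₁·x₂)/(z₂ − z₁) = (0.4125·-73.2 − (-1.282)·-34.4)/1.694 = -43.847.
Then σ = (x₂ − x₁)/(z₂ − z₁) = (-34.4 − -73.2)/1.694 = 22.904.
Precision τ = 1/σ² = 1/22.9² = 0.00191.

μ = -43.847, τ = 0.00191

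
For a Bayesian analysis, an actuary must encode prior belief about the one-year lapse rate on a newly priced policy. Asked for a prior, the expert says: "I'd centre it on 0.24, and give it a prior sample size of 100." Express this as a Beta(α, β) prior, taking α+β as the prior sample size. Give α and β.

Under the effective-sample-size interpretation, Beta(α, β) has prior mean α/(α+β) and prior sample size α+β.
So α+β = 100 and α/(α+β) = 0.24, giving α = 0.24·100 = 24 and β = 100 − 24 = 76.

α = 24, β = 76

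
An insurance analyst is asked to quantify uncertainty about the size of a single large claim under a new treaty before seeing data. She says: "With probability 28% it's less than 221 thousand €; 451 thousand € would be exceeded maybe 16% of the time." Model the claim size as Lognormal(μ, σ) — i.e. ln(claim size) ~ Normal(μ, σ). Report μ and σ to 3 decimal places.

μ ≈ 5.662, σ ≈ 0.452

If T ~ Lognormal(μ,σ) then ln T ~ Normal(μ,σ), so the p-quantile of ln T is μ + z_p·σ.
ln(221) = 5.398 and ln(451) = 6.111; z_{0.28} = -0.5828, z_{0.84} = 0.9945.
σ = (6.111 − 5.398)/(0.9945 − (-0.5828)) = 0.452.
μ = 5.398 − (-0.5828)·0.452 = 5.662.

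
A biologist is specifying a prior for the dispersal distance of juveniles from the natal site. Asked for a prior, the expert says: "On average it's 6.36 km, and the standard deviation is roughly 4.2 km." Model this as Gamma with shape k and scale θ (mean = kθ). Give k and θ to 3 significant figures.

For Gamma(k, scale θ): mean = kθ, variance = kθ², so CV = 1/√k.
CV = SD/mean = 4.2/6.36 = 0.6604, hence k = 1/CV² = 2.29.
Then θ = mean/k = 6.36/2.29 = 2.77.

k ≈ 2.29, θ ≈ 2.77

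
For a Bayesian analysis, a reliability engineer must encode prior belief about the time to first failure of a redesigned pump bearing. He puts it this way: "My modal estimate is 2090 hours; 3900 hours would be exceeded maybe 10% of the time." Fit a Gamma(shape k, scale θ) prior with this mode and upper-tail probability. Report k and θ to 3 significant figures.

Gamma(k,θ) with k>1 has mode (k−1)θ, so θ = 2090/(k−1).
Need P(X < 3900) = 0.9 with θ tied to k this way. Start at k = 2, θ = 2090: P(X<3900) ≈ 0.557.
Too low — raise k to concentrate. Iterating converges to k ≈ 5.91.
Then θ = 2090/(5.91−1) ≈ 426.

k ≈ 5.91, θ ≈ 426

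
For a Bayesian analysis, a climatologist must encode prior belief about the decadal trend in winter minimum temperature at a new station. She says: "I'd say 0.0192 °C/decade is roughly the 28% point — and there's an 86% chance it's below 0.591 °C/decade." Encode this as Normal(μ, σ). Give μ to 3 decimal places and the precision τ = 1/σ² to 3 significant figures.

μ = 0.220, τ = 8.46

The p-quantile of Normal(μ,σ) is μ + z_p·σ, with z_{0.28} = -0.5828 and z_{0.86} = 1.08.
Eliminate σ: μ = (z₂·x₁ − z₁·x₂)/(z₂ − z₁) = (1.08·0.0192 − (-0.5828)·0.591)/1.663 = 0.220.
Then σ = (x₂ − x₁)/(z₂ − z₁) = (0.591 − 0.0192)/1.663 = 0.344.
Precision τ = 1/σ² = 1/0.3438² = 8.46.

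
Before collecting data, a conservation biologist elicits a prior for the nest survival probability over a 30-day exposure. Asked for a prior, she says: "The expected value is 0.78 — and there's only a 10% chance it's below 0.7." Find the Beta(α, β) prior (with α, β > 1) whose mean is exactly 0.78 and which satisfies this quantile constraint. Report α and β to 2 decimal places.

With mean 0.78 fixed, write α = 0.78s, β = 0.22s where s = α+β.
Need P(θ < 0.7) = 0.1 under Beta(0.78s, 0.22s). Normal approximation: (q−m)/√(m(1−m)/s) ≈ z_{0.1} = -1.28, so s ≈ 0.78·0.22·(-1.28)²/(0.7−0.78)² = 44.0.
At s = 44.0: P(θ<0.7) ≈ 0.105. Adjusting to match 0.1 gives s ≈ 46.24.
So α = 0.78·46.24 ≈ 36.07, β = 0.22·46.24 ≈ 10.17.

α ≈ 36.07, β ≈ 10.17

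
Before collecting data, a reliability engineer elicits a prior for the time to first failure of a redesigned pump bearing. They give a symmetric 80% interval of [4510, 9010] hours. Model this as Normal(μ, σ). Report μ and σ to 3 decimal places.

μ = 6760.000, σ = 1755.684

A symmetric 80% interval runs μ ± z·σ with z = 1.282.
Half-width = 2250, so σ = 2250/1.282 = 1755.684.
μ is the interval midpoint, 6760.000.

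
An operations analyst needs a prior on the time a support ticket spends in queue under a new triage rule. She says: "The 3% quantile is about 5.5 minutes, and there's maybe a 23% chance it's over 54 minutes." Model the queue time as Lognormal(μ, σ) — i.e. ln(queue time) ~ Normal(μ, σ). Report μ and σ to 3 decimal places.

If T ~ Lognormal(μ,σ) then ln T ~ Normal(μ,σ), so the p-quantile of ln T is μ + z_p·σ.
ln(5.5) = 1.705 and ln(54) = 3.989; z_{0.03} = -1.881, z_{0.77} = 0.7388.
σ = (3.989 − 1.705)/(0.7388 − (-1.881)) = 0.872.
μ = 1.705 − (-1.881)·0.872 = 3.345.

μ ≈ 3.345, σ ≈ 0.872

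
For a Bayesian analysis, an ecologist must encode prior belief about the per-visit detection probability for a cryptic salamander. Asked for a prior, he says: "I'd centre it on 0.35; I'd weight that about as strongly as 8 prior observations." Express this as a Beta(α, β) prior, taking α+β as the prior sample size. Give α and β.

Under the effective-sample-size interpretation, Beta(α, β) has prior mean α/(α+β) and prior sample size α+β.
So α+β = 8 and α/(α+β) = 0.35, giving α = 0.35·8 = 2.8 and β = 8 − 2.8 = 5.2.

α = 2.8, β = 5.2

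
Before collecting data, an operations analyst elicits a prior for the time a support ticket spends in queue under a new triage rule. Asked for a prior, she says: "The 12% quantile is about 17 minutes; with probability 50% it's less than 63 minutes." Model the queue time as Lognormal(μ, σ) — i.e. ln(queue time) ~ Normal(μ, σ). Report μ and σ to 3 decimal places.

If T ~ Lognormal(μ,σ) then ln T ~ Normal(μ,σ), so the p-quantile of ln T is μ + z_p·σ.
ln(17) = 2.833 and ln(63) = 4.143; z_{0.12} = -1.175, z_{0.5} = 0.
σ = (4.143 − 2.833)/(0 − (-1.175)) = 1.115.
μ = 2.833 − (-1.175)·1.115 = 4.143.

μ ≈ 4.143, σ ≈ 1.115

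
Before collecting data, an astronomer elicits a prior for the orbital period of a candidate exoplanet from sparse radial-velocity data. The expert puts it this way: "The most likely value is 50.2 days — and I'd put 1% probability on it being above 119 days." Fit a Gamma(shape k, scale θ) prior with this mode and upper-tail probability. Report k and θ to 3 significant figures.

Gamma(k,θ) with k>1 has mode (k−1)θ, so θ = 50.2/(k−1).
Need P(X < 119) = 0.99 with θ tied to k this way. Start at k = 2, θ = 50.2: P(X<119) ≈ 0.685.
Too low — raise k to concentrate. Iterating converges to k ≈ 7.37.
Then θ = 50.2/(7.37−1) ≈ 7.88.

k ≈ 7.37, θ ≈ 7.88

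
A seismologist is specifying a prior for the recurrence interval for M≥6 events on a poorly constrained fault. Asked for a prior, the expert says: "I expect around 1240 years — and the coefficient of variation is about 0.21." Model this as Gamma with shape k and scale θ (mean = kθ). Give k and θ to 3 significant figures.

k ≈ 22.7, θ ≈ 54.7

For Gamma(k, scale θ): mean = kθ, variance = kθ², so CV = 1/√k.
CV = 0.21, hence k = 1/CV² = 22.7.
Then θ = mean/k = 1240/22.7 = 54.7.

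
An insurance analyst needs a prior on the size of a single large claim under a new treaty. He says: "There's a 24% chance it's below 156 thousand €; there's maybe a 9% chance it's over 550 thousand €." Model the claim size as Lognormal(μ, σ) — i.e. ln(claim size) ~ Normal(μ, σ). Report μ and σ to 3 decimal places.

μ ≈ 5.485, σ ≈ 0.616

If T ~ Lognormal(μ,σ) then ln T ~ Normal(μ,σ), so the p-quantile of ln T is μ + z_p·σ.
ln(156) = 5.05 and ln(550) = 6.31; z_{0.24} = -0.7063, z_{0.91} = 1.341.
σ = (6.31 − 5.05)/(1.341 − (-0.7063)) = 0.616.
μ = 5.05 − (-0.7063)·0.616 = 5.485.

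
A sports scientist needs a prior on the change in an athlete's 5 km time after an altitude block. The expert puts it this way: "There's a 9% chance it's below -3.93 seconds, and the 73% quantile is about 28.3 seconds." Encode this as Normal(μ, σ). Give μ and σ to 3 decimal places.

For Normal(μ,σ), the p-quantile is μ + z_p·σ. Here z_{0.09} = -1.341, z_{0.73} = 0.6128.
So -3.93 = μ − 1.341σ and 28.3 = μ + 0.6128σ.
Subtracting: σ = (28.3 − -3.93)/(0.6128 − (-1.341)) = 16.498.
Then μ = -3.93 − (-1.341)·16.498 = 18.190.

μ = 18.190, σ = 16.498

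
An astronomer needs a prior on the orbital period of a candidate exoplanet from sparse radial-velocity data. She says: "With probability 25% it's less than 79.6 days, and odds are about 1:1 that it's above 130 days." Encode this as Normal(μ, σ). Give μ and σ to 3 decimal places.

μ = 130.000, σ = 74.723

For Normal(μ,σ), the p-quantile is μ + z_p·σ. Here z_{0.25} = -0.6745, z_{0.5} = 0.
So 79.6 = μ − 0.6745σ and 130 = μ + 0σ.
Subtracting: σ = (130 − 79.6)/(0 − (-0.6745)) = 74.723.
Then μ = 79.6 − (-0.6745)·74.723 = 130.000.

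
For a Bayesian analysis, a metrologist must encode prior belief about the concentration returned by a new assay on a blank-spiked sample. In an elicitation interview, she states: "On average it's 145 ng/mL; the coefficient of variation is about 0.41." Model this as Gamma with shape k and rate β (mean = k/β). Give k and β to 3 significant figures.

For Gamma(k, rate β): mean = k/β, variance = k/β², so CV = 1/√k.
CV = 0.41, hence k = 1/CV² = 5.95.
Then β = k/mean = 5.95/145 = 0.041.

k ≈ 5.95, β ≈ 0.041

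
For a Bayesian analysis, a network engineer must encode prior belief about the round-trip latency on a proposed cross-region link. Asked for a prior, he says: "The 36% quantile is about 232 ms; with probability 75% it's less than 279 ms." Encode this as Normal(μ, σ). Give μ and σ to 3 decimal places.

μ = 248.310, σ = 45.501

For Normal(μ,σ), the p-quantile is μ + z_p·σ. Here z_{0.36} = -0.3585, z_{0.75} = 0.6745.
So 232 = μ − 0.3585σ and 279 = μ + 0.6745σ.
Subtracting: σ = (279 − 232)/(0.6745 − (-0.3585)) = 45.501.
Then μ = 232 − (-0.3585)·45.501 = 248.310.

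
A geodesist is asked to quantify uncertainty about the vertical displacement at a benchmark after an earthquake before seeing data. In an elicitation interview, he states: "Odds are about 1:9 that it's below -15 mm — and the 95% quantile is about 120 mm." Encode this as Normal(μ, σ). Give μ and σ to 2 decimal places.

μ = 44.12, σ = 46.13

The p-quantile of Normal(μ,σ) is μ + z_p·σ, with z_{0.1} = -1.282 and z_{0.95} = 1.645.
Eliminate σ: μ = (z₂·x₁ − z₁·x₂)/(z₂ − z₁) = (1.645·-15 − (-1.282)·120)/2.926 = 44.12.
Then σ = (x₂ − x₁)/(z₂ − z₁) = (120 − -15)/2.926 = 46.13.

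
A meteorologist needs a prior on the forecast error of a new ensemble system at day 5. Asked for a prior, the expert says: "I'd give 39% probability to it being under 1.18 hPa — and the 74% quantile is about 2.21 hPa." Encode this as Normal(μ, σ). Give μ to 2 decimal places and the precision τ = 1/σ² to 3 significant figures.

μ = 1.49, τ = 0.802

The p-quantile of Normal(μ,σ) is μ + z_p·σ, with z_{0.39} = -0.2793 and z_{0.74} = 0.6433.
Eliminate σ: μ = (z₂·x₁ − z₁·x₂)/(z₂ − z₁) = (0.6433·1.18 − (-0.2793)·2.21)/0.9227 = 1.49.
Then σ = (x₂ − x₁)/(z₂ − z₁) = (2.21 − 1.18)/0.9227 = 1.12.
Precision τ = 1/σ² = 1/1.116² = 0.802.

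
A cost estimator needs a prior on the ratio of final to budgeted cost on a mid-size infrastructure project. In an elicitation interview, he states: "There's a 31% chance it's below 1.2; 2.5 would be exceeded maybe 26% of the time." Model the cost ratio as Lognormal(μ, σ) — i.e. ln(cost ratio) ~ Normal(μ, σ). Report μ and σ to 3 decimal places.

If T ~ Lognormal(μ,σ) then ln T ~ Normal(μ,σ), so the p-quantile of ln T is μ + z_p·σ.
ln(1.2) = 0.1823 and ln(2.5) = 0.9163; z_{0.31} = -0.4959, z_{0.74} = 0.6433.
σ = (0.9163 − 0.1823)/(0.6433 − (-0.4959)) = 0.644.
μ = 0.1823 − (-0.4959)·0.644 = 0.502.

μ ≈ 0.502, σ ≈ 0.644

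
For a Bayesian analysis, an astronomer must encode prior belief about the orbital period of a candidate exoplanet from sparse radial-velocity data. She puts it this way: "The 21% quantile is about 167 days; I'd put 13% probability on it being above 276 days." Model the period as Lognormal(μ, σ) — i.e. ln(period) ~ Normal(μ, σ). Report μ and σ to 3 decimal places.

μ ≈ 5.328, σ ≈ 0.260

If T ~ Lognormal(μ,σ) then ln T ~ Normal(μ,σ), so the p-quantile of ln T is μ + z_p·σ.
ln(167) = 5.118 and ln(276) = 5.62; z_{0.21} = -0.8064, z_{0.87} = 1.126.
σ = (5.62 − 5.118)/(1.126 − (-0.8064)) = 0.260.
μ = 5.118 − (-0.8064)·0.260 = 5.328.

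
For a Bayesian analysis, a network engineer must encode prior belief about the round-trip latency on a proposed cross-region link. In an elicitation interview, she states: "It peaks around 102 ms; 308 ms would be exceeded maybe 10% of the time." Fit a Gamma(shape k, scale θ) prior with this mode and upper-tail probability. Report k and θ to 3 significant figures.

k ≈ 2.56, θ ≈ 65.6

Gamma(k,θ) with k>1 has mode (k−1)θ, so θ = 102/(k−1).
Need P(X < 308) = 0.9 with θ tied to k this way. Start at k = 2, θ = 102: P(X<308) ≈ 0.804.
Too low — raise k to concentrate. Iterating converges to k ≈ 2.56.
Then θ = 102/(2.56−1) ≈ 65.6.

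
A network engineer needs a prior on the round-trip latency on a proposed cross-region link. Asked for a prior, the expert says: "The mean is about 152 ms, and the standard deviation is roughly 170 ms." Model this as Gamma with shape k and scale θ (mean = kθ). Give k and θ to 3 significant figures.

For Gamma(k, scale θ): mean = kθ, variance = kθ², so CV = 1/√k.
CV = SD/mean = 170/152 = 1.118, hence k = 1/CV² = 0.799.
Then θ = mean/k = 152/0.799 = 190.

k ≈ 0.799, θ ≈ 190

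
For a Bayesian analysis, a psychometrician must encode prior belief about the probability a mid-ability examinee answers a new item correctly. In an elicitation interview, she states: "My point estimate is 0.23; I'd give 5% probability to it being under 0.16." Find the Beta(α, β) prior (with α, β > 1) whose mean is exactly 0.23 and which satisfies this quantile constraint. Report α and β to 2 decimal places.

With mean 0.23 fixed, write α = 0.23s, β = 0.77s where s = α+β.
Need P(θ < 0.16) = 0.05 under Beta(0.23s, 0.77s). Normal approximation: (q−m)/√(m(1−m)/s) ≈ z_{0.05} = -1.64, so s ≈ 0.23·0.77·(-1.64)²/(0.16−0.23)² = 97.8.
At s = 97.8: P(θ<0.16) ≈ 0.040. Adjusting to match 0.05 gives s ≈ 87.36.
So α = 0.23·87.36 ≈ 20.09, β = 0.77·87.36 ≈ 67.27.

α ≈ 20.09, β ≈ 67.27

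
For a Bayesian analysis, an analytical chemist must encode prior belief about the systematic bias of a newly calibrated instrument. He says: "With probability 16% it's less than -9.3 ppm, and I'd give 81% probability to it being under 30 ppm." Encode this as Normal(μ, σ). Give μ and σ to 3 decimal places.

The p-quantile of Normal(μ,σ) is μ + z_p·σ, with z_{0.16} = -0.9945 and z_{0.81} = 0.8779.
Eliminate σ: μ = (z₂·x₁ − z₁·x₂)/(z₂ − z₁) = (0.8779·-9.3 − (-0.9945)·30)/1.872 = 11.573.
Then σ = (x₂ − x₁)/(z₂ − z₁) = (30 − -9.3)/1.872 = 20.990.

μ = 11.573, σ = 20.990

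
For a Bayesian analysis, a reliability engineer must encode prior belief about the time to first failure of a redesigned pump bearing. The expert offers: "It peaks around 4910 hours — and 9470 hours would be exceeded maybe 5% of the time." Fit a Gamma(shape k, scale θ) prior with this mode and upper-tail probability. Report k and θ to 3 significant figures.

k ≈ 7.44, θ ≈ 763

Gamma(k,θ) with k>1 has mode (k−1)θ, so θ = 4910/(k−1).
Need P(X < 9470) = 0.95 with θ tied to k this way. Start at k = 2, θ = 4910: P(X<9470) ≈ 0.574.
Too low — raise k to concentrate. Iterating converges to k ≈ 7.44.
Then θ = 4910/(7.44−1) ≈ 763.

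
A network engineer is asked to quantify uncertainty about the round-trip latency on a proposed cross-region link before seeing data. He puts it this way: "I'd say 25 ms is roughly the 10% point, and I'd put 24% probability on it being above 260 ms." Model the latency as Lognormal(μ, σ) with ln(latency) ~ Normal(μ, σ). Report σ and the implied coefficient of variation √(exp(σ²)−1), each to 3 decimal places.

σ ≈ 1.178, CV ≈ 1.734

If T ~ Lognormal(μ,σ) then ln T ~ Normal(μ,σ), so the p-quantile of ln T is μ + z_p·σ.
ln(25) = 3.219 and ln(260) = 5.561; z_{0.1} = -1.282, z_{0.76} = 0.7063.
σ = (5.561 − 3.219)/(0.7063 − (-1.282)) = 1.178.
μ = 3.219 − (-1.282)·1.178 = 4.729.
CV = √(exp(σ²)−1) = √(exp(1.3878)−1) = 1.734.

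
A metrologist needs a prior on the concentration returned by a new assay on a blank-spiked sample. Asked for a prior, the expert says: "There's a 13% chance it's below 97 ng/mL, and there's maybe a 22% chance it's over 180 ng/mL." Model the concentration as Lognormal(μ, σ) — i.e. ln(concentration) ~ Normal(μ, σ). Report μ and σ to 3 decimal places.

If T ~ Lognormal(μ,σ) then ln T ~ Normal(μ,σ), so the p-quantile of ln T is μ + z_p·σ.
ln(97) = 4.575 and ln(180) = 5.193; z_{0.13} = -1.126, z_{0.78} = 0.7722.
σ = (5.193 − 4.575)/(0.7722 − (-1.126)) = 0.326.
μ = 4.575 − (-1.126)·0.326 = 4.942.

μ ≈ 4.942, σ ≈ 0.326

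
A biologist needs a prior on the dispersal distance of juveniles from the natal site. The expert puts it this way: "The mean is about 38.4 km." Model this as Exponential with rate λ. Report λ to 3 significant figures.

λ ≈ 0.026

Exponential mean = 1/λ, so λ = 1/38.4 = 0.026.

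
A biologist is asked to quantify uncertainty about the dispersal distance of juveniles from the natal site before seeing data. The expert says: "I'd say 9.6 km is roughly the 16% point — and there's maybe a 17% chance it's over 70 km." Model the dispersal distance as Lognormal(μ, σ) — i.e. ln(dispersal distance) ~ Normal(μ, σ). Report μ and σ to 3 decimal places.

If T ~ Lognormal(μ,σ) then ln T ~ Normal(μ,σ), so the p-quantile of ln T is μ + z_p·σ.
ln(9.6) = 2.262 and ln(70) = 4.248; z_{0.16} = -0.9945, z_{0.83} = 0.9542.
σ = (4.248 − 2.262)/(0.9542 − (-0.9945)) = 1.020.
μ = 2.262 − (-0.9945)·1.020 = 3.276.

μ ≈ 3.276, σ ≈ 1.020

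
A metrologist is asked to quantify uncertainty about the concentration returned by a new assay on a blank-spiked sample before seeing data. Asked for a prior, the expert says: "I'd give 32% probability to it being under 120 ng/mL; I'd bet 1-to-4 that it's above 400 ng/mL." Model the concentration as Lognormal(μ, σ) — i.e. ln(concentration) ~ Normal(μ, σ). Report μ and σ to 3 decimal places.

If T ~ Lognormal(μ,σ) then ln T ~ Normal(μ,σ), so the p-quantile of ln T is μ + z_p·σ.
ln(120) = 4.787 and ln(400) = 5.991; z_{0.32} = -0.4677, z_{0.8} = 0.8416.
σ = (5.991 − 4.787)/(0.8416 − (-0.4677)) = 0.920.
μ = 4.787 − (-0.4677)·0.920 = 5.218.

μ ≈ 5.218, σ ≈ 0.920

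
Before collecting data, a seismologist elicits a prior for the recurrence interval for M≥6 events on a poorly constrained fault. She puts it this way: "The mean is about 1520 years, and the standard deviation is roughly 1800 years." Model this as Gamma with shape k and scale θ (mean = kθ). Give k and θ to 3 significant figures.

For Gamma(k, scale θ): mean = kθ, variance = kθ², so CV = 1/√k.
CV = SD/mean = 1800/1520 = 1.184, hence k = 1/CV² = 0.713.
Then θ = mean/k = 1520/0.713 = 2130.

k ≈ 0.713, θ ≈ 2130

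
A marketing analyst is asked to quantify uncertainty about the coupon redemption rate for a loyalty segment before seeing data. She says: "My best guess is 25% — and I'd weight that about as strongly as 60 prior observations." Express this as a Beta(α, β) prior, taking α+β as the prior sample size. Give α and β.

α = 15, β = 45

Under the effective-sample-size interpretation, Beta(α, β) has prior mean α/(α+β) and prior sample size α+β.
So α+β = 60 and α/(α+β) = 0.25, giving α = 0.25·60 = 15 and β = 60 − 15 = 45.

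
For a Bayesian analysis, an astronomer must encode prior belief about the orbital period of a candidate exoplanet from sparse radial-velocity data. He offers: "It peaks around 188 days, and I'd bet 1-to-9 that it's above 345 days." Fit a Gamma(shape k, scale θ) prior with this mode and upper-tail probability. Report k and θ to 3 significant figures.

Gamma(k,θ) with k>1 has mode (k−1)θ, so θ = 188/(k−1).
Need P(X < 345) = 0.9 with θ tied to k this way. Start at k = 2, θ = 188: P(X<345) ≈ 0.548.
Too low — raise k to concentrate. Iterating converges to k ≈ 6.17.
Then θ = 188/(6.17−1) ≈ 36.3.

k ≈ 6.17, θ ≈ 36.3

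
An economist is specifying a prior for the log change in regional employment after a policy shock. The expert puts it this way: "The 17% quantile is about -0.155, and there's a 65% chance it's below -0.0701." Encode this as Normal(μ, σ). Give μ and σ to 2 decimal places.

μ = -0.09, σ = 0.06

For Normal(μ,σ), the p-quantile is μ + z_p·σ. Here z_{0.17} = -0.9542, z_{0.65} = 0.3853.
So -0.155 = μ − 0.9542σ and -0.0701 = μ + 0.3853σ.
Subtracting: σ = (-0.0701 − -0.155)/(0.3853 − (-0.9542)) = 0.06.
Then μ = -0.155 − (-0.9542)·0.06 = -0.09.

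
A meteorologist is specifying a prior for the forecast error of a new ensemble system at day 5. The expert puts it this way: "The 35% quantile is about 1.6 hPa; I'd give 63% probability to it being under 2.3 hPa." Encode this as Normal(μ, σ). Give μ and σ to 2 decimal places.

μ = 1.98, σ = 0.98

For Normal(μ,σ), the p-quantile is μ + z_p·σ. Here z_{0.35} = -0.3853, z_{0.63} = 0.3319.
So 1.6 = μ − 0.3853σ and 2.3 = μ + 0.3319σ.
Subtracting: σ = (2.3 − 1.6)/(0.3319 − (-0.3853)) = 0.98.
Then μ = 1.6 − (-0.3853)·0.98 = 1.98.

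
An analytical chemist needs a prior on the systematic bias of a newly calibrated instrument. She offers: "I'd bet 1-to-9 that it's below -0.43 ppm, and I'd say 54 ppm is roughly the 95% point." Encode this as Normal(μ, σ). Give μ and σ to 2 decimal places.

μ = 23.41, σ = 18.60

The p-quantile of Normal(μ,σ) is μ + z_p·σ, with z_{0.1} = -1.282 and z_{0.95} = 1.645.
Eliminate σ: μ = (z₂·x₁ − z₁·x₂)/(z₂ − z₁) = (1.645·-0.43 − (-1.282)·54)/2.926 = 23.41.
Then σ = (x₂ − x₁)/(z₂ − z₁) = (54 − -0.43)/2.926 = 18.60.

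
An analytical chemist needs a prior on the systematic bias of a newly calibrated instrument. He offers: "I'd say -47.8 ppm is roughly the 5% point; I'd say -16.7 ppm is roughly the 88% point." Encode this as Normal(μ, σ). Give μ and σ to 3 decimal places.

μ = -29.659, σ = 11.029

The p-quantile of Normal(μ,σ) is μ + z_p·σ, with z_{0.05} = -1.645 and z_{0.88} = 1.175.
Eliminate σ: μ = (z₂·x₁ − z₁·x₂)/(z₂ − z₁) = (1.175·-47.8 − (-1.645)·-16.7)/2.82 = -29.659.
Then σ = (x₂ − x₁)/(z₂ − z₁) = (-16.7 − -47.8)/2.82 = 11.029.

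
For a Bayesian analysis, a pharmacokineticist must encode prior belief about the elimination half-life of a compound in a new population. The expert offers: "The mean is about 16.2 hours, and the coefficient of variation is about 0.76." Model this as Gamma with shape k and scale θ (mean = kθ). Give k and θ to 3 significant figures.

k ≈ 1.73, θ ≈ 9.36

For Gamma(k, scale θ): mean = kθ, variance = kθ², so CV = 1/√k.
CV = 0.76, hence k = 1/CV² = 1.73.
Then θ = mean/k = 16.2/1.73 = 9.36.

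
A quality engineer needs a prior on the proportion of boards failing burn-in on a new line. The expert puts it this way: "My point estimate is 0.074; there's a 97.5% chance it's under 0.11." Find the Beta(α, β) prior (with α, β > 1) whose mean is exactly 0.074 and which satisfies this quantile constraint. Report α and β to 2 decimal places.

α ≈ 17.99, β ≈ 225.07

With mean 0.074 fixed, write α = 0.074s, β = 0.926s where s = α+β.
Need P(θ < 0.11) = 0.975 under Beta(0.074s, 0.926s). Normal approximation: (q−m)/√(m(1−m)/s) ≈ z_{0.975} = 1.96, so s ≈ 0.074·0.926·(1.96)²/(0.11−0.074)² = 203.1.
At s = 203.1: P(θ<0.11) ≈ 0.964. Adjusting to match 0.975 gives s ≈ 243.05.
So α = 0.074·243.05 ≈ 17.99, β = 0.926·243.05 ≈ 225.07.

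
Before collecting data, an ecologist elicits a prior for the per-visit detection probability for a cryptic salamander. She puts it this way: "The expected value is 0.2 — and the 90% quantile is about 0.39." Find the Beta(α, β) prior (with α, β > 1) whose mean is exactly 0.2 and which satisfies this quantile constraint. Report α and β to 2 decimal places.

With mean 0.2 fixed, write α = 0.2s, β = 0.8s where s = α+β.
Need P(θ < 0.39) = 0.9 under Beta(0.2s, 0.8s). Normal approximation: (q−m)/√(m(1−m)/s) ≈ z_{0.9} = 1.28, so s ≈ 0.2·0.8·(1.28)²/(0.39−0.2)² = 7.3.
At s = 7.3: P(θ<0.39) ≈ 0.893. Adjusting to match 0.9 gives s ≈ 7.86.
So α = 0.2·7.86 ≈ 1.57, β = 0.8·7.86 ≈ 6.28.

α ≈ 1.57, β ≈ 6.28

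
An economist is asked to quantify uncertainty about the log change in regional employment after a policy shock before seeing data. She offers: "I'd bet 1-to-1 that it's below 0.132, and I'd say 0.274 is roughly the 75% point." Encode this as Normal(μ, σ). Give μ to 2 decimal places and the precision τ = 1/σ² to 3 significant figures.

μ = 0.13, τ = 22.6

The p-quantile of Normal(μ,σ) is μ + z_p·σ, with z_{0.5} = 0 and z_{0.75} = 0.6745.
Eliminate σ: μ = (z₂·x₁ − z₁·x₂)/(z₂ − z₁) = (0.6745·0.132 − (0)·0.274)/0.6745 = 0.13.
Then σ = (x₂ − x₁)/(z₂ − z₁) = (0.274 − 0.132)/0.6745 = 0.21.
Precision τ = 1/σ² = 1/0.2105² = 22.6.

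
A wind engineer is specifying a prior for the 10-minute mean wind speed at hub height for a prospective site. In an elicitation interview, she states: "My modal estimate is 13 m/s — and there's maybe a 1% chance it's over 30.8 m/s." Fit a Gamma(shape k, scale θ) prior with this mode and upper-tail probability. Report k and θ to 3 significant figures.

k ≈ 7.38, θ ≈ 2.04

Gamma(k,θ) with k>1 has mode (k−1)θ, so θ = 13/(k−1).
Need P(X < 30.8) = 0.99 with θ tied to k this way. Start at k = 2, θ = 13: P(X<30.8) ≈ 0.685.
Too low — raise k to concentrate. Iterating converges to k ≈ 7.38.
Then θ = 13/(7.38−1) ≈ 2.04.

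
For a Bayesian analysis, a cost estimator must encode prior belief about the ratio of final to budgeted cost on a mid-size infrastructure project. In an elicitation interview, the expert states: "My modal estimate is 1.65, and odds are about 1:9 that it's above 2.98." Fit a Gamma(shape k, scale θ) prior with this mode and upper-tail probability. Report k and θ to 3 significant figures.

k ≈ 6.45, θ ≈ 0.303

Gamma(k,θ) with k>1 has mode (k−1)θ, so θ = 1.65/(k−1).
Need P(X < 2.98) = 0.9 with θ tied to k this way. Start at k = 2, θ = 1.65: P(X<2.98) ≈ 0.539.
Too low — raise k to concentrate. Iterating converges to k ≈ 6.45.
Then θ = 1.65/(6.45−1) ≈ 0.303.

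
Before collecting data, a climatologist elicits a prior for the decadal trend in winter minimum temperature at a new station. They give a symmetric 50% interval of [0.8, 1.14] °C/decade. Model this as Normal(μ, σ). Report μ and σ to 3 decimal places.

A symmetric 50% interval runs μ ± z·σ with z = 0.6745.
Half-width = 0.17, so σ = 0.17/0.6745 = 0.252.
μ is the interval midpoint, 0.970.

μ = 0.970, σ = 0.252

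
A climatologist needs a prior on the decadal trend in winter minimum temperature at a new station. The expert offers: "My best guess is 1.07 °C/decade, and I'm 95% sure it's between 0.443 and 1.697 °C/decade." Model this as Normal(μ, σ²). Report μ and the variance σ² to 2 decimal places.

μ = 1.07, σ² = 0.10

A symmetric 95% interval runs μ ± z·σ with z = 1.96.
Half-width = 0.627, so σ = 0.627/1.96 = 0.320 and σ² = 0.10.
μ is the stated best guess, 1.07.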